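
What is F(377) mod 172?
33

Matrix identity: Q^n = [[F_(n+1), F_n], [F_n, F_(n-1)]] with Q = [[1,1],[1,0]].
n = 377 = 101111001₂. Square-and-multiply, entries mod 172:
Q^1 = [[1,1],[1,0]]
Q^2 = (Q^1)² = [[2,1],[1,1]]
Q^5 = (Q^2)²·Q = [[8,5],[5,3]]
Q^11 = (Q^5)²·Q = [[144,89],[89,55]]
Q^23 = (Q^11)²·Q = [[100,105],[105,167]]
Q^47 = (Q^23)²·Q = [[40,41],[41,171]]
Q^94 = (Q^47)² = [[13,51],[51,134]]
Q^188 = (Q^94)² = [[18,101],[101,89]]
Q^377 = (Q^188)²·Q = [[4,33],[33,143]]
F_377 mod 172 = Q^377[0][1] = 33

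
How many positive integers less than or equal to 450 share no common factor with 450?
120

450 = 2 × 3^2 × 5^2
φ(n) = n × ∏(1 - 1/p) for each prime p dividing n
φ(450) = 450 × (1 - 1/2) × (1 - 1/3) × (1 - 1/5) = 120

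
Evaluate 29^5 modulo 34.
3

Repeated squaring. Binary of 5 = 101.
29^1 ≡ 29 (mod 34); 29^2 ≡ 25 (mod 34); 29^4 ≡ 13 (mod 34)
29^5 = 29^1 × 29^4 ≡ 3 (mod 34)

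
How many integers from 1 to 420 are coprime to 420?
96

420 = 2^2 × 3 × 5 × 7
φ(n) = n × ∏(1 - 1/p) for each prime p dividing n
φ(420) = 420 × (1 - 1/2) × (1 - 1/3) × (1 - 1/5) × (1 - 1/7) = 96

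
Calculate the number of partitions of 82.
20506255

p(n) counts ways to write n as a sum of positive integers (order ignored).
Euler's pentagonal recurrence: p(k) = p(k-1) + p(k-2) - p(k-5) - p(k-7) + p(k-12) + p(k-15) - ... (offsets j(3j∓1)/2, signs ++--, p(0)=1, p(<0)=0).
DP table for k = 0..81: p(0)=1, p(1)=1, p(2)=2, p(3)=3, p(4)=5, p(5)=7, p(6)=11, p(7)=15, p(8)=22, p(9)=30, p(10)=42, p(11)=56, p(12)=77, p(13)=101, p(14)=135, p(15)=176, p(16)=231, p(17)=297, p(18)=385, p(19)=490, p(20)=627, p(21)=792, p(22)=1002, p(23)=1255, p(24)=1575, p(25)=1958, p(26)=2436, p(27)=3010, p(28)=3718, p(29)=4565, p(30)=5604, p(31)=6842, p(32)=8349, p(33)=10143, p(34)=12310, p(35)=14883, p(36)=17977, p(37)=21637, p(38)=26015, p(39)=31185, p(40)=37338, p(41)=44583, p(42)=53174, p(43)=63261, p(44)=75175, p(45)=89134, p(46)=105558, p(47)=124754, p(48)=147273, p(49)=173525, p(50)=204226, p(51)=239943, p(52)=281589, p(53)=329931, p(54)=386155, p(55)=451276, p(56)=526823, p(57)=614154, p(58)=715220, p(59)=831820, p(60)=966467, p(61)=1121505, p(62)=1300156, p(63)=1505499, p(64)=1741630, p(65)=2012558, p(66)=2323520, p(67)=2679689, p(68)=3087735, p(69)=3554345, p(70)=4087968, p(71)=4697205, p(72)=5392783, p(73)=6185689, p(74)=7089500, p(75)=8118264, p(76)=9289091, p(77)=10619863, p(78)=12132164, p(79)=13848650, p(80)=15796476, p(81)=18004327.
Final step: p(82) = p(81) + p(80) - p(77) - p(75) + p(70) + p(67) - p(60) - p(56) + p(47) + p(42) - p(31) - p(25) + p(12) + p(5)
= 18004327 + 15796476 - 10619863 - 8118264 + 4087968 + 2679689 - 966467 - 526823 + 124754 + 53174 - 6842 - 1958 + 77 + 7
= 20506255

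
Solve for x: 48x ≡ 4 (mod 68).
x ≡ 10 (mod 17)

gcd(48, 68) = 4, which divides 4, so solutions exist.
Divide through by 4: 12x ≡ 1 (mod 17).
Find 12^(-1) mod 17 by the extended Euclidean algorithm:
17 = 1 × 12 + 5  ⟹  5 = (1)·17 + (-1)·12
12 = 2 × 5 + 2  ⟹  2 = (-2)·17 + (3)·12
5 = 2 × 2 + 1  ⟹  1 = (5)·17 + (-7)·12
So (-7)·12 ≡ 1 (mod 17), i.e. 12^(-1) ≡ -7 ≡ 10 (mod 17).
x ≡ 10 × 1 = 10 ≡ 10 (mod 17).
Check: 48 × 10 = 480 ≡ 4 (mod 68).
x ≡ 10 (mod 17), giving 4 solutions mod 68.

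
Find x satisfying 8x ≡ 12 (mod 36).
x ≡ 6 (mod 9)

gcd(8, 36) = 4, which divides 12, so solutions exist.
Divide through by 4: 2x ≡ 3 (mod 9).
Find 2^(-1) mod 9 by the extended Euclidean algorithm:
9 = 4 × 2 + 1  ⟹  1 = (1)·9 + (-4)·2
So (-4)·2 ≡ 1 (mod 9), i.e. 2^(-1) ≡ -4 ≡ 5 (mod 9).
x ≡ 5 × 3 = 15 ≡ 6 (mod 9).
Check: 8 × 6 = 48 ≡ 12 (mod 36).
x ≡ 6 (mod 9), giving 4 solutions mod 36.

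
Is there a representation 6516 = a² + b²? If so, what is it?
54² + 60² (a=54, b=60)

Factorization: 6516 = 2^2 × 3^2 × 181
By Fermat: n is sum of two squares iff every prime p ≡ 3 (mod 4) appears to even power.
All primes ≡ 3 (mod 4) appear to even power.
Search a = 0, 1, 2, … for 6516 - a² a perfect square: first hit at a = 54: 6516 - 2916 = 3600 = 60².
6516 = 54² + 60² = 2916 + 3600 ✓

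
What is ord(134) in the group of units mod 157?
52

157 is prime, so ord(134) divides φ(157) = 156.
Divisors of 156: 1, 2, 3, 4, 6, 12, 13, 26, 39, 52, 78, 156.
Repeated squaring: 134^1 ≡ 134, 134^2 ≡ 58, 134^4 ≡ 67, 134^8 ≡ 93, 134^16 ≡ 14, 134^32 ≡ 39, 134^64 ≡ 108, 134^128 ≡ 46 (mod 157).
Test 134^d mod 157 for each divisor d in increasing order:
134^1 ≡ 134
134^2 ≡ 58
134^3 = 134^2·134^1 ≡ 79
134^4 ≡ 67
134^6 = 134^4·134^2 ≡ 118
134^12 = 134^8·134^4 ≡ 108
134^13 = 134^8·134^4·134^1 ≡ 28
134^26 = 134^16·134^8·134^2 ≡ 156
134^39 = 134^32·134^4·134^2·134^1 ≡ 129
134^52 = 134^32·134^16·134^4 ≡ 1  ← first divisor giving 1
The order is 52.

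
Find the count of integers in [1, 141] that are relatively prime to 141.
92

141 = 3 × 47
φ(n) = n × ∏(1 - 1/p) for each prime p dividing n
φ(141) = 141 × (1 - 1/3) × (1 - 1/47) = 92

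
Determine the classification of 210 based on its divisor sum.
abundant

Proper divisors of 210: sum = 1 + 2 + 3 + 5 + 6 + 7 + 10 + 14 + 15 + 21 + 30 + 35 + 42 + 70 + 105 = 366
Since 366 > 210, 210 is abundant.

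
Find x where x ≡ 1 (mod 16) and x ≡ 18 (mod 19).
113

Using Chinese Remainder Theorem:
M = 16 × 19 = 304
M1 = 19, M2 = 16
y1 = 19^(-1) mod 16 = 11
y2 = 16^(-1) mod 19 = 6
x = (1×19×11 + 18×16×6) mod 304 = 113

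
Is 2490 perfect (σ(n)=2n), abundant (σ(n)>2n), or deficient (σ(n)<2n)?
abundant

Proper divisors of 2490: sum = 1 + 2 + 3 + 5 + 6 + 10 + 15 + 30 + 83 + 166 + 249 + 415 + 498 + 830 + 1245 = 3558
Since 3558 > 2490, 2490 is abundant.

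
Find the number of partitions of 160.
107438159466

p(n) counts ways to write n as a sum of positive integers (order ignored).
Euler's pentagonal recurrence: p(k) = p(k-1) + p(k-2) - p(k-5) - p(k-7) + p(k-12) + p(k-15) - ... (offsets j(3j∓1)/2, signs ++--, p(0)=1, p(<0)=0).
DP table for k = 0..159: p(0)=1, p(1)=1, p(2)=2, p(3)=3, p(4)=5, p(5)=7, p(6)=11, p(7)=15, p(8)=22, p(9)=30, p(10)=42, p(11)=56, p(12)=77, p(13)=101, p(14)=135, p(15)=176, p(16)=231, p(17)=297, p(18)=385, p(19)=490, p(20)=627, p(21)=792, p(22)=1002, p(23)=1255, p(24)=1575, p(25)=1958, p(26)=2436, p(27)=3010, p(28)=3718, p(29)=4565, p(30)=5604, p(31)=6842, p(32)=8349, p(33)=10143, p(34)=12310, p(35)=14883, p(36)=17977, p(37)=21637, p(38)=26015, p(39)=31185, p(40)=37338, p(41)=44583, p(42)=53174, p(43)=63261, p(44)=75175, p(45)=89134, p(46)=105558, p(47)=124754, p(48)=147273, p(49)=173525, p(50)=204226, p(51)=239943, p(52)=281589, p(53)=329931, p(54)=386155, p(55)=451276, p(56)=526823, p(57)=614154, p(58)=715220, p(59)=831820, p(60)=966467, p(61)=1121505, p(62)=1300156, p(63)=1505499, p(64)=1741630, p(65)=2012558, p(66)=2323520, p(67)=2679689, p(68)=3087735, p(69)=3554345, p(70)=4087968, p(71)=4697205, p(72)=5392783, p(73)=6185689, p(74)=7089500, p(75)=8118264, p(76)=9289091, p(77)=10619863, p(78)=12132164, p(79)=13848650, p(80)=15796476, p(81)=18004327, p(82)=20506255, p(83)=23338469, p(84)=26543660, p(85)=30167357, p(86)=34262962, p(87)=38887673, p(88)=44108109, p(89)=49995925, p(90)=56634173, p(91)=64112359, p(92)=72533807, p(93)=82010177, p(94)=92669720, p(95)=104651419, p(96)=118114304, p(97)=133230930, p(98)=150198136, p(99)=169229875, p(100)=190569292, p(101)=214481126, p(102)=241265379, p(103)=271248950, p(104)=304801365, p(105)=342325709, p(106)=384276336, p(107)=431149389, p(108)=483502844, p(109)=541946240, p(110)=607163746, p(111)=679903203, p(112)=761002156, p(113)=851376628, p(114)=952050665, p(115)=1064144451, p(116)=1188908248, p(117)=1327710076, p(118)=1482074143, p(119)=1653668665, p(120)=1844349560, p(121)=2056148051, p(122)=2291320912, p(123)=2552338241, p(124)=2841940500, p(125)=3163127352, p(126)=3519222692, p(127)=3913864295, p(128)=4351078600, p(129)=4835271870, p(130)=5371315400, p(131)=5964539504, p(132)=6620830889, p(133)=7346629512, p(134)=8149040695, p(135)=9035836076, p(136)=10015581680, p(137)=11097645016, p(138)=12292341831, p(139)=13610949895, p(140)=15065878135, p(141)=16670689208, p(142)=18440293320, p(143)=20390982757, p(144)=22540654445, p(145)=24908858009, p(146)=27517052599, p(147)=30388671978, p(148)=33549419497, p(149)=37027355200, p(150)=40853235313, p(151)=45060624582, p(152)=49686288421, p(153)=54770336324, p(154)=60356673280, p(155)=66493182097, p(156)=73232243759, p(157)=80630964769, p(158)=88751778802, p(159)=97662728555.
Final step: p(160) = p(159) + p(158) - p(155) - p(153) + p(148) + p(145) - p(138) - p(134) + p(125) + p(120) - p(109) - p(103) + p(90) + p(83) - p(68) - p(60) + p(43) + p(34) - p(15) - p(5)
= 97662728555 + 88751778802 - 66493182097 - 54770336324 + 33549419497 + 24908858009 - 12292341831 - 8149040695 + 3163127352 + 1844349560 - 541946240 - 271248950 + 56634173 + 23338469 - 3087735 - 966467 + 63261 + 12310 - 176 - 7
= 107438159466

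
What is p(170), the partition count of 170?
274768617130

p(n) counts ways to write n as a sum of positive integers (order ignored).
Euler's pentagonal recurrence: p(k) = p(k-1) + p(k-2) - p(k-5) - p(k-7) + p(k-12) + p(k-15) - ... (offsets j(3j∓1)/2, signs ++--, p(0)=1, p(<0)=0).
DP table for k = 0..169: p(0)=1, p(1)=1, p(2)=2, p(3)=3, p(4)=5, p(5)=7, p(6)=11, p(7)=15, p(8)=22, p(9)=30, p(10)=42, p(11)=56, p(12)=77, p(13)=101, p(14)=135, p(15)=176, p(16)=231, p(17)=297, p(18)=385, p(19)=490, p(20)=627, p(21)=792, p(22)=1002, p(23)=1255, p(24)=1575, p(25)=1958, p(26)=2436, p(27)=3010, p(28)=3718, p(29)=4565, p(30)=5604, p(31)=6842, p(32)=8349, p(33)=10143, p(34)=12310, p(35)=14883, p(36)=17977, p(37)=21637, p(38)=26015, p(39)=31185, p(40)=37338, p(41)=44583, p(42)=53174, p(43)=63261, p(44)=75175, p(45)=89134, p(46)=105558, p(47)=124754, p(48)=147273, p(49)=173525, p(50)=204226, p(51)=239943, p(52)=281589, p(53)=329931, p(54)=386155, p(55)=451276, p(56)=526823, p(57)=614154, p(58)=715220, p(59)=831820, p(60)=966467, p(61)=1121505, p(62)=1300156, p(63)=1505499, p(64)=1741630, p(65)=2012558, p(66)=2323520, p(67)=2679689, p(68)=3087735, p(69)=3554345, p(70)=4087968, p(71)=4697205, p(72)=5392783, p(73)=6185689, p(74)=7089500, p(75)=8118264, p(76)=9289091, p(77)=10619863, p(78)=12132164, p(79)=13848650, p(80)=15796476, p(81)=18004327, p(82)=20506255, p(83)=23338469, p(84)=26543660, p(85)=30167357, p(86)=34262962, p(87)=38887673, p(88)=44108109, p(89)=49995925, p(90)=56634173, p(91)=64112359, p(92)=72533807, p(93)=82010177, p(94)=92669720, p(95)=104651419, p(96)=118114304, p(97)=133230930, p(98)=150198136, p(99)=169229875, p(100)=190569292, p(101)=214481126, p(102)=241265379, p(103)=271248950, p(104)=304801365, p(105)=342325709, p(106)=384276336, p(107)=431149389, p(108)=483502844, p(109)=541946240, p(110)=607163746, p(111)=679903203, p(112)=761002156, p(113)=851376628, p(114)=952050665, p(115)=1064144451, p(116)=1188908248, p(117)=1327710076, p(118)=1482074143, p(119)=1653668665, p(120)=1844349560, p(121)=2056148051, p(122)=2291320912, p(123)=2552338241, p(124)=2841940500, p(125)=3163127352, p(126)=3519222692, p(127)=3913864295, p(128)=4351078600, p(129)=4835271870, p(130)=5371315400, p(131)=5964539504, p(132)=6620830889, p(133)=7346629512, p(134)=8149040695, p(135)=9035836076, p(136)=10015581680, p(137)=11097645016, p(138)=12292341831, p(139)=13610949895, p(140)=15065878135, p(141)=16670689208, p(142)=18440293320, p(143)=20390982757, p(144)=22540654445, p(145)=24908858009, p(146)=27517052599, p(147)=30388671978, p(148)=33549419497, p(149)=37027355200, p(150)=40853235313, p(151)=45060624582, p(152)=49686288421, p(153)=54770336324, p(154)=60356673280, p(155)=66493182097, p(156)=73232243759, p(157)=80630964769, p(158)=88751778802, p(159)=97662728555, p(160)=107438159466, p(161)=118159068427, p(162)=129913904637, p(163)=142798995930, p(164)=156919475295, p(165)=172389800255, p(166)=189334822579, p(167)=207890420102, p(168)=228204732751, p(169)=250438925115.
Final step: p(170) = p(169) + p(168) - p(165) - p(163) + p(158) + p(155) - p(148) - p(144) + p(135) + p(130) - p(119) - p(113) + p(100) + p(93) - p(78) - p(70) + p(53) + p(44) - p(25) - p(15)
= 250438925115 + 228204732751 - 172389800255 - 142798995930 + 88751778802 + 66493182097 - 33549419497 - 22540654445 + 9035836076 + 5371315400 - 1653668665 - 851376628 + 190569292 + 82010177 - 12132164 - 4087968 + 329931 + 75175 - 1958 - 176
= 274768617130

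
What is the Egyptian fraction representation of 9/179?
1/20 + 1/3580

Greedy algorithm:
9/179: ceiling(179/9) = 20, use 1/20
1/3580: ceiling(3580/1) = 3580, use 1/3580
Result: 9/179 = 1/20 + 1/3580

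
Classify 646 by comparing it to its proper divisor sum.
deficient

Proper divisors of 646: sum = 1 + 2 + 17 + 19 + 34 + 38 + 323 = 434
Since 434 < 646, 646 is deficient.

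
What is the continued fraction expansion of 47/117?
[0; 2, 2, 23]

Euclidean algorithm steps:
47 = 0 × 117 + 47
117 = 2 × 47 + 23
47 = 2 × 23 + 1
23 = 23 × 1 + 0
Continued fraction: [0; 2, 2, 23]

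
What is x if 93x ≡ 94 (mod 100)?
x ≡ 58 (mod 100)

gcd(93, 100) = 1, which divides 94, so solutions exist.
Find 93^(-1) mod 100 by the extended Euclidean algorithm:
100 = 1 × 93 + 7  ⟹  7 = (1)·100 + (-1)·93
93 = 13 × 7 + 2  ⟹  2 = (-13)·100 + (14)·93
7 = 3 × 2 + 1  ⟹  1 = (40)·100 + (-43)·93
So (-43)·93 ≡ 1 (mod 100), i.e. 93^(-1) ≡ -43 ≡ 57 (mod 100).
x ≡ 57 × 94 = 5358 ≡ 58 (mod 100).
Check: 93 × 58 = 5394 ≡ 94 (mod 100).
Unique solution: x ≡ 58 (mod 100)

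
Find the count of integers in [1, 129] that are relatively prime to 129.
84

129 = 3 × 43
φ(n) = n × ∏(1 - 1/p) for each prime p dividing n
φ(129) = 129 × (1 - 1/3) × (1 - 1/43) = 84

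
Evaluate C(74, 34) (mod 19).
9

Using Lucas' theorem:
Write n=74 and k=34 in base 19:
n in base 19: [3, 17]
k in base 19: [1, 15]
C(74,34) mod 19 = ∏ C(n_i, k_i) mod 19
Digit binomials (mod 19): C(3,1) = 3; C(17,15) = 136 ≡ 3
Product: 3 × 3 = 9 ≡ 9 (mod 19)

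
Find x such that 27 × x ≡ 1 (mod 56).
27

gcd(27, 56) = 1, so the inverse exists.
Extended Euclidean algorithm on (56, 27):
56 = 2 × 27 + 2  ⟹  2 = (1)·56 + (-2)·27
27 = 13 × 2 + 1  ⟹  1 = (-13)·56 + (27)·27
So (27)·27 ≡ 1 (mod 56), i.e. 27^(-1) ≡ 27 (mod 56).
Check: 27 × 27 = 729 ≡ 1 (mod 56)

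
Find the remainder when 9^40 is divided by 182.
9

Repeated squaring. Binary of 40 = 101000.
9^1 ≡ 9 (mod 182); 9^2 ≡ 81 (mod 182); 9^4 ≡ 9 (mod 182); 9^8 ≡ 81 (mod 182); 9^16 ≡ 9 (mod 182); 9^32 ≡ 81 (mod 182)
9^40 = 9^8 × 9^32 ≡ 9 (mod 182)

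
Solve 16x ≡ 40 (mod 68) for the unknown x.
x ≡ 11 (mod 17)

gcd(16, 68) = 4, which divides 40, so solutions exist.
Divide through by 4: 4x ≡ 10 (mod 17).
Find 4^(-1) mod 17 by the extended Euclidean algorithm:
17 = 4 × 4 + 1  ⟹  1 = (1)·17 + (-4)·4
So (-4)·4 ≡ 1 (mod 17), i.e. 4^(-1) ≡ -4 ≡ 13 (mod 17).
x ≡ 13 × 10 = 130 ≡ 11 (mod 17).
Check: 16 × 11 = 176 ≡ 40 (mod 68).
x ≡ 11 (mod 17), giving 4 solutions mod 68.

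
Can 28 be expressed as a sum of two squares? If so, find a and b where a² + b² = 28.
Not possible

Factorization: 28 = 2^2 × 7
By Fermat: n is sum of two squares iff every prime p ≡ 3 (mod 4) appears to even power.
Prime(s) ≡ 3 (mod 4) with odd exponent: [(7, 1)]
Therefore 28 cannot be expressed as a² + b².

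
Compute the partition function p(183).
896684817527

p(n) counts ways to write n as a sum of positive integers (order ignored).
Euler's pentagonal recurrence: p(k) = p(k-1) + p(k-2) - p(k-5) - p(k-7) + p(k-12) + p(k-15) - ... (offsets j(3j∓1)/2, signs ++--, p(0)=1, p(<0)=0).
DP table for k = 0..182: p(0)=1, p(1)=1, p(2)=2, p(3)=3, p(4)=5, p(5)=7, p(6)=11, p(7)=15, p(8)=22, p(9)=30, p(10)=42, p(11)=56, p(12)=77, p(13)=101, p(14)=135, p(15)=176, p(16)=231, p(17)=297, p(18)=385, p(19)=490, p(20)=627, p(21)=792, p(22)=1002, p(23)=1255, p(24)=1575, p(25)=1958, p(26)=2436, p(27)=3010, p(28)=3718, p(29)=4565, p(30)=5604, p(31)=6842, p(32)=8349, p(33)=10143, p(34)=12310, p(35)=14883, p(36)=17977, p(37)=21637, p(38)=26015, p(39)=31185, p(40)=37338, p(41)=44583, p(42)=53174, p(43)=63261, p(44)=75175, p(45)=89134, p(46)=105558, p(47)=124754, p(48)=147273, p(49)=173525, p(50)=204226, p(51)=239943, p(52)=281589, p(53)=329931, p(54)=386155, p(55)=451276, p(56)=526823, p(57)=614154, p(58)=715220, p(59)=831820, p(60)=966467, p(61)=1121505, p(62)=1300156, p(63)=1505499, p(64)=1741630, p(65)=2012558, p(66)=2323520, p(67)=2679689, p(68)=3087735, p(69)=3554345, p(70)=4087968, p(71)=4697205, p(72)=5392783, p(73)=6185689, p(74)=7089500, p(75)=8118264, p(76)=9289091, p(77)=10619863, p(78)=12132164, p(79)=13848650, p(80)=15796476, p(81)=18004327, p(82)=20506255, p(83)=23338469, p(84)=26543660, p(85)=30167357, p(86)=34262962, p(87)=38887673, p(88)=44108109, p(89)=49995925, p(90)=56634173, p(91)=64112359, p(92)=72533807, p(93)=82010177, p(94)=92669720, p(95)=104651419, p(96)=118114304, p(97)=133230930, p(98)=150198136, p(99)=169229875, p(100)=190569292, p(101)=214481126, p(102)=241265379, p(103)=271248950, p(104)=304801365, p(105)=342325709, p(106)=384276336, p(107)=431149389, p(108)=483502844, p(109)=541946240, p(110)=607163746, p(111)=679903203, p(112)=761002156, p(113)=851376628, p(114)=952050665, p(115)=1064144451, p(116)=1188908248, p(117)=1327710076, p(118)=1482074143, p(119)=1653668665, p(120)=1844349560, p(121)=2056148051, p(122)=2291320912, p(123)=2552338241, p(124)=2841940500, p(125)=3163127352, p(126)=3519222692, p(127)=3913864295, p(128)=4351078600, p(129)=4835271870, p(130)=5371315400, p(131)=5964539504, p(132)=6620830889, p(133)=7346629512, p(134)=8149040695, p(135)=9035836076, p(136)=10015581680, p(137)=11097645016, p(138)=12292341831, p(139)=13610949895, p(140)=15065878135, p(141)=16670689208, p(142)=18440293320, p(143)=20390982757, p(144)=22540654445, p(145)=24908858009, p(146)=27517052599, p(147)=30388671978, p(148)=33549419497, p(149)=37027355200, p(150)=40853235313, p(151)=45060624582, p(152)=49686288421, p(153)=54770336324, p(154)=60356673280, p(155)=66493182097, p(156)=73232243759, p(157)=80630964769, p(158)=88751778802, p(159)=97662728555, p(160)=107438159466, p(161)=118159068427, p(162)=129913904637, p(163)=142798995930, p(164)=156919475295, p(165)=172389800255, p(166)=189334822579, p(167)=207890420102, p(168)=228204732751, p(169)=250438925115, p(170)=274768617130, p(171)=301384802048, p(172)=330495499613, p(173)=362326859895, p(174)=397125074750, p(175)=435157697830, p(176)=476715857290, p(177)=522115831195, p(178)=571701605655, p(179)=625846753120, p(180)=684957390936, p(181)=749474411781, p(182)=819876908323.
Final step: p(183) = p(182) + p(181) - p(178) - p(176) + p(171) + p(168) - p(161) - p(157) + p(148) + p(143) - p(132) - p(126) + p(113) + p(106) - p(91) - p(83) + p(66) + p(57) - p(38) - p(28) + p(7)
= 819876908323 + 749474411781 - 571701605655 - 476715857290 + 301384802048 + 228204732751 - 118159068427 - 80630964769 + 33549419497 + 20390982757 - 6620830889 - 3519222692 + 851376628 + 384276336 - 64112359 - 23338469 + 2323520 + 614154 - 26015 - 3718 + 15
= 896684817527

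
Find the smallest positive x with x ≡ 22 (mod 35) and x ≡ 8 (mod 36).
512

Using Chinese Remainder Theorem:
M = 35 × 36 = 1260
M1 = 36, M2 = 35
y1 = 36^(-1) mod 35 = 1
y2 = 35^(-1) mod 36 = 35
x = (22×36×1 + 8×35×35) mod 1260 = 512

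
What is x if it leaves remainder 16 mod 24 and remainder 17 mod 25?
592

Using Chinese Remainder Theorem:
M = 24 × 25 = 600
M1 = 25, M2 = 24
y1 = 25^(-1) mod 24 = 1
y2 = 24^(-1) mod 25 = 24
x = (16×25×1 + 17×24×24) mod 600 = 592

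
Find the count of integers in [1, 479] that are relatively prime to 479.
478

479 = 479
φ(n) = n × ∏(1 - 1/p) for each prime p dividing n
φ(479) = 479 × (1 - 1/479) = 478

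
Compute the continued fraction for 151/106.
[1; 2, 2, 1, 4, 3]

Euclidean algorithm steps:
151 = 1 × 106 + 45
106 = 2 × 45 + 16
45 = 2 × 16 + 13
16 = 1 × 13 + 3
13 = 4 × 3 + 1
3 = 3 × 1 + 0
Continued fraction: [1; 2, 2, 1, 4, 3]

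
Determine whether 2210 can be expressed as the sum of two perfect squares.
1² + 47² (a=1, b=47)

Factorization: 2210 = 2 × 5 × 13 × 17
By Fermat: n is sum of two squares iff every prime p ≡ 3 (mod 4) appears to even power.
All primes ≡ 3 (mod 4) appear to even power.
Search a = 0, 1, 2, … for 2210 - a² a perfect square: first hit at a = 1: 2210 - 1 = 2209 = 47².
2210 = 1² + 47² = 1 + 2209 ✓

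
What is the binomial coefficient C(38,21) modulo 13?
2

Using Lucas' theorem:
Write n=38 and k=21 in base 13:
n in base 13: [2, 12]
k in base 13: [1, 8]
C(38,21) mod 13 = ∏ C(n_i, k_i) mod 13
Digit binomials (mod 13): C(2,1) = 2; C(12,8) = 495 ≡ 1
Product: 2 × 1 = 2 ≡ 2 (mod 13)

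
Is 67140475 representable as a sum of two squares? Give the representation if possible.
Not possible

Factorization: 67140475 = 5^2 × 139^3
By Fermat: n is sum of two squares iff every prime p ≡ 3 (mod 4) appears to even power.
Prime(s) ≡ 3 (mod 4) with odd exponent: [(139, 3)]
Therefore 67140475 cannot be expressed as a² + b².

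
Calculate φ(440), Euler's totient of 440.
160

440 = 2^3 × 5 × 11
φ(n) = n × ∏(1 - 1/p) for each prime p dividing n
φ(440) = 440 × (1 - 1/2) × (1 - 1/5) × (1 - 1/11) = 160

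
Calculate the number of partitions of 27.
3010

p(n) counts ways to write n as a sum of positive integers (order ignored).
Euler's pentagonal recurrence: p(k) = p(k-1) + p(k-2) - p(k-5) - p(k-7) + p(k-12) + p(k-15) - ... (offsets j(3j∓1)/2, signs ++--, p(0)=1, p(<0)=0).
DP table for k = 0..26: p(0)=1, p(1)=1, p(2)=2, p(3)=3, p(4)=5, p(5)=7, p(6)=11, p(7)=15, p(8)=22, p(9)=30, p(10)=42, p(11)=56, p(12)=77, p(13)=101, p(14)=135, p(15)=176, p(16)=231, p(17)=297, p(18)=385, p(19)=490, p(20)=627, p(21)=792, p(22)=1002, p(23)=1255, p(24)=1575, p(25)=1958, p(26)=2436.
Final step: p(27) = p(26) + p(25) - p(22) - p(20) + p(15) + p(12) - p(5) - p(1)
= 2436 + 1958 - 1002 - 627 + 176 + 77 - 7 - 1
= 3010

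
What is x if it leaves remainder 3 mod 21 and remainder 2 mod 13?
171

Using Chinese Remainder Theorem:
M = 21 × 13 = 273
M1 = 13, M2 = 21
y1 = 13^(-1) mod 21 = 13
y2 = 21^(-1) mod 13 = 5
x = (3×13×13 + 2×21×5) mod 273 = 171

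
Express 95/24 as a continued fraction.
[3; 1, 23]

Euclidean algorithm steps:
95 = 3 × 24 + 23
24 = 1 × 23 + 1
23 = 23 × 1 + 0
Continued fraction: [3; 1, 23]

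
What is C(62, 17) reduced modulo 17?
3

Using Lucas' theorem:
Write n=62 and k=17 in base 17:
n in base 17: [3, 11]
k in base 17: [1, 0]
C(62,17) mod 17 = ∏ C(n_i, k_i) mod 17
Digit binomials (mod 17): C(3,1) = 3; C(11,0) = 1
Product: 3 × 1 = 3 ≡ 3 (mod 17)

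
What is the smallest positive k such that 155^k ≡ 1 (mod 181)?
12

181 is prime, so ord(155) divides φ(181) = 180.
Divisors of 180: 1, 2, 3, 4, 5, 6, 9, 10, 12, 15, 18, 20, 30, 36, 45, 60, 90, 180.
Repeated squaring: 155^1 ≡ 155, 155^2 ≡ 133, 155^4 ≡ 132, 155^8 ≡ 48, 155^16 ≡ 132, 155^32 ≡ 48, 155^64 ≡ 132, 155^128 ≡ 48 (mod 181).
Test 155^d mod 181 for each divisor d in increasing order:
155^1 ≡ 155
155^2 ≡ 133
155^3 = 155^2·155^1 ≡ 162
155^4 ≡ 132
155^5 = 155^4·155^1 ≡ 7
155^6 = 155^4·155^2 ≡ 180
155^9 = 155^8·155^1 ≡ 19
155^10 = 155^8·155^2 ≡ 49
155^12 = 155^8·155^4 ≡ 1  ← first divisor giving 1
The order is 12.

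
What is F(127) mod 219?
142

Matrix identity: Q^n = [[F_(n+1), F_n], [F_n, F_(n-1)]] with Q = [[1,1],[1,0]].
n = 127 = 1111111₂. Square-and-multiply, entries mod 219:
Q^1 = [[1,1],[1,0]]
Q^3 = (Q^1)²·Q = [[3,2],[2,1]]
Q^7 = (Q^3)²·Q = [[21,13],[13,8]]
Q^15 = (Q^7)²·Q = [[111,172],[172,158]]
Q^31 = (Q^15)²·Q = [[135,76],[76,59]]
Q^63 = (Q^31)²·Q = [[201,130],[130,71]]
Q^127 = (Q^63)²·Q = [[24,142],[142,101]]
F_127 mod 219 = Q^127[0][1] = 142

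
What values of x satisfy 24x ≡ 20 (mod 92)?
x ≡ 20 (mod 23)

gcd(24, 92) = 4, which divides 20, so solutions exist.
Divide through by 4: 6x ≡ 5 (mod 23).
Find 6^(-1) mod 23 by the extended Euclidean algorithm:
23 = 3 × 6 + 5  ⟹  5 = (1)·23 + (-3)·6
6 = 1 × 5 + 1  ⟹  1 = (-1)·23 + (4)·6
So (4)·6 ≡ 1 (mod 23), i.e. 6^(-1) ≡ 4 (mod 23).
x ≡ 4 × 5 = 20 ≡ 20 (mod 23).
Check: 24 × 20 = 480 ≡ 20 (mod 92).
x ≡ 20 (mod 23), giving 4 solutions mod 92.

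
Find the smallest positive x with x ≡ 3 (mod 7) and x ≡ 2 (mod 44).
178

Using Chinese Remainder Theorem:
M = 7 × 44 = 308
M1 = 44, M2 = 7
y1 = 44^(-1) mod 7 = 4
y2 = 7^(-1) mod 44 = 19
x = (3×44×4 + 2×7×19) mod 308 = 178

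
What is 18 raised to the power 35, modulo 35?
2

Repeated squaring. Binary of 35 = 100011.
18^1 ≡ 18 (mod 35); 18^2 ≡ 9 (mod 35); 18^4 ≡ 11 (mod 35); 18^8 ≡ 16 (mod 35); 18^16 ≡ 11 (mod 35); 18^32 ≡ 16 (mod 35)
18^35 = 18^1 × 18^2 × 18^32 ≡ 2 (mod 35)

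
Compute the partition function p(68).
3087735

p(n) counts ways to write n as a sum of positive integers (order ignored).
Euler's pentagonal recurrence: p(k) = p(k-1) + p(k-2) - p(k-5) - p(k-7) + p(k-12) + p(k-15) - ... (offsets j(3j∓1)/2, signs ++--, p(0)=1, p(<0)=0).
DP table for k = 0..67: p(0)=1, p(1)=1, p(2)=2, p(3)=3, p(4)=5, p(5)=7, p(6)=11, p(7)=15, p(8)=22, p(9)=30, p(10)=42, p(11)=56, p(12)=77, p(13)=101, p(14)=135, p(15)=176, p(16)=231, p(17)=297, p(18)=385, p(19)=490, p(20)=627, p(21)=792, p(22)=1002, p(23)=1255, p(24)=1575, p(25)=1958, p(26)=2436, p(27)=3010, p(28)=3718, p(29)=4565, p(30)=5604, p(31)=6842, p(32)=8349, p(33)=10143, p(34)=12310, p(35)=14883, p(36)=17977, p(37)=21637, p(38)=26015, p(39)=31185, p(40)=37338, p(41)=44583, p(42)=53174, p(43)=63261, p(44)=75175, p(45)=89134, p(46)=105558, p(47)=124754, p(48)=147273, p(49)=173525, p(50)=204226, p(51)=239943, p(52)=281589, p(53)=329931, p(54)=386155, p(55)=451276, p(56)=526823, p(57)=614154, p(58)=715220, p(59)=831820, p(60)=966467, p(61)=1121505, p(62)=1300156, p(63)=1505499, p(64)=1741630, p(65)=2012558, p(66)=2323520, p(67)=2679689.
Final step: p(68) = p(67) + p(66) - p(63) - p(61) + p(56) + p(53) - p(46) - p(42) + p(33) + p(28) - p(17) - p(11)
= 2679689 + 2323520 - 1505499 - 1121505 + 526823 + 329931 - 105558 - 53174 + 10143 + 3718 - 297 - 56
= 3087735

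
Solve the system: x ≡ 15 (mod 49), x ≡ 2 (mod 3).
113

Using Chinese Remainder Theorem:
M = 49 × 3 = 147
M1 = 3, M2 = 49
y1 = 3^(-1) mod 49 = 33
y2 = 49^(-1) mod 3 = 1
x = (15×3×33 + 2×49×1) mod 147 = 113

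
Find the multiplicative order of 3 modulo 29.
28

29 is prime, so ord(3) divides φ(29) = 28.
Divisors of 28: 1, 2, 4, 7, 14, 28.
Repeated squaring: 3^1 ≡ 3, 3^2 ≡ 9, 3^4 ≡ 23, 3^8 ≡ 7, 3^16 ≡ 20 (mod 29).
Test 3^d mod 29 for each divisor d in increasing order:
3^1 ≡ 3
3^2 ≡ 9
3^4 ≡ 23
3^7 = 3^4·3^2·3^1 ≡ 12
3^14 = 3^8·3^4·3^2 ≡ 28
3^28 = 3^16·3^8·3^4 ≡ 1  ← first divisor giving 1
The order is 28.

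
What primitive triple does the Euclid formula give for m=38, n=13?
(1275, 988, 1613)

Euclid's formula: a = m² - n², b = 2mn, c = m² + n²
m = 38, n = 13
a = 38² - 13² = 1444 - 169 = 1275
b = 2 × 38 × 13 = 988
c = 38² + 13² = 1444 + 169 = 1613
Verification: 1275² + 988² = 1625625 + 976144 = 2601769 = 1613² ✓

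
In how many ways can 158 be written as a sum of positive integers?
88751778802

p(n) counts ways to write n as a sum of positive integers (order ignored).
Euler's pentagonal recurrence: p(k) = p(k-1) + p(k-2) - p(k-5) - p(k-7) + p(k-12) + p(k-15) - ... (offsets j(3j∓1)/2, signs ++--, p(0)=1, p(<0)=0).
DP table for k = 0..157: p(0)=1, p(1)=1, p(2)=2, p(3)=3, p(4)=5, p(5)=7, p(6)=11, p(7)=15, p(8)=22, p(9)=30, p(10)=42, p(11)=56, p(12)=77, p(13)=101, p(14)=135, p(15)=176, p(16)=231, p(17)=297, p(18)=385, p(19)=490, p(20)=627, p(21)=792, p(22)=1002, p(23)=1255, p(24)=1575, p(25)=1958, p(26)=2436, p(27)=3010, p(28)=3718, p(29)=4565, p(30)=5604, p(31)=6842, p(32)=8349, p(33)=10143, p(34)=12310, p(35)=14883, p(36)=17977, p(37)=21637, p(38)=26015, p(39)=31185, p(40)=37338, p(41)=44583, p(42)=53174, p(43)=63261, p(44)=75175, p(45)=89134, p(46)=105558, p(47)=124754, p(48)=147273, p(49)=173525, p(50)=204226, p(51)=239943, p(52)=281589, p(53)=329931, p(54)=386155, p(55)=451276, p(56)=526823, p(57)=614154, p(58)=715220, p(59)=831820, p(60)=966467, p(61)=1121505, p(62)=1300156, p(63)=1505499, p(64)=1741630, p(65)=2012558, p(66)=2323520, p(67)=2679689, p(68)=3087735, p(69)=3554345, p(70)=4087968, p(71)=4697205, p(72)=5392783, p(73)=6185689, p(74)=7089500, p(75)=8118264, p(76)=9289091, p(77)=10619863, p(78)=12132164, p(79)=13848650, p(80)=15796476, p(81)=18004327, p(82)=20506255, p(83)=23338469, p(84)=26543660, p(85)=30167357, p(86)=34262962, p(87)=38887673, p(88)=44108109, p(89)=49995925, p(90)=56634173, p(91)=64112359, p(92)=72533807, p(93)=82010177, p(94)=92669720, p(95)=104651419, p(96)=118114304, p(97)=133230930, p(98)=150198136, p(99)=169229875, p(100)=190569292, p(101)=214481126, p(102)=241265379, p(103)=271248950, p(104)=304801365, p(105)=342325709, p(106)=384276336, p(107)=431149389, p(108)=483502844, p(109)=541946240, p(110)=607163746, p(111)=679903203, p(112)=761002156, p(113)=851376628, p(114)=952050665, p(115)=1064144451, p(116)=1188908248, p(117)=1327710076, p(118)=1482074143, p(119)=1653668665, p(120)=1844349560, p(121)=2056148051, p(122)=2291320912, p(123)=2552338241, p(124)=2841940500, p(125)=3163127352, p(126)=3519222692, p(127)=3913864295, p(128)=4351078600, p(129)=4835271870, p(130)=5371315400, p(131)=5964539504, p(132)=6620830889, p(133)=7346629512, p(134)=8149040695, p(135)=9035836076, p(136)=10015581680, p(137)=11097645016, p(138)=12292341831, p(139)=13610949895, p(140)=15065878135, p(141)=16670689208, p(142)=18440293320, p(143)=20390982757, p(144)=22540654445, p(145)=24908858009, p(146)=27517052599, p(147)=30388671978, p(148)=33549419497, p(149)=37027355200, p(150)=40853235313, p(151)=45060624582, p(152)=49686288421, p(153)=54770336324, p(154)=60356673280, p(155)=66493182097, p(156)=73232243759, p(157)=80630964769.
Final step: p(158) = p(157) + p(156) - p(153) - p(151) + p(146) + p(143) - p(136) - p(132) + p(123) + p(118) - p(107) - p(101) + p(88) + p(81) - p(66) - p(58) + p(41) + p(32) - p(13) - p(3)
= 80630964769 + 73232243759 - 54770336324 - 45060624582 + 27517052599 + 20390982757 - 10015581680 - 6620830889 + 2552338241 + 1482074143 - 431149389 - 214481126 + 44108109 + 18004327 - 2323520 - 715220 + 44583 + 8349 - 101 - 3
= 88751778802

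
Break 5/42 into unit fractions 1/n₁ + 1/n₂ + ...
1/9 + 1/126

Greedy algorithm:
5/42: ceiling(42/5) = 9, use 1/9
1/126: ceiling(126/1) = 126, use 1/126
Result: 5/42 = 1/9 + 1/126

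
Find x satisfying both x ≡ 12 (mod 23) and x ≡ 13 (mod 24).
541

Using Chinese Remainder Theorem:
M = 23 × 24 = 552
M1 = 24, M2 = 23
y1 = 24^(-1) mod 23 = 1
y2 = 23^(-1) mod 24 = 23
x = (12×24×1 + 13×23×23) mod 552 = 541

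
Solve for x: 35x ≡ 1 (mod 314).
9

gcd(35, 314) = 1, so the inverse exists.
Extended Euclidean algorithm on (314, 35):
314 = 8 × 35 + 34  ⟹  34 = (1)·314 + (-8)·35
35 = 1 × 34 + 1  ⟹  1 = (-1)·314 + (9)·35
So (9)·35 ≡ 1 (mod 314), i.e. 35^(-1) ≡ 9 (mod 314).
Check: 35 × 9 = 315 ≡ 1 (mod 314)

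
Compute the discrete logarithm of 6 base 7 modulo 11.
7

Baby-step giant-step with step n = ⌈√11⌉ = 4.
Baby steps 7^j mod 11 (j:value) for j=0..3: 0:1, 1:7, 2:5, 3:2.
Giant-step multiplier: 7^(-4) ≡ 7^(10-4) = 7^6 ≡ 4 (mod 11).
Giant steps γ_i = 6·4^i mod 11: γ_0=6, γ_1=2 (in table at j=3).
x = i·n + j = 1·4 + 3 = 7.
Check: 7^7 ≡ 6 (mod 11).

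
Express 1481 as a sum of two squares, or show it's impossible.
16² + 35² (a=16, b=35)

Factorization: 1481 = 1481
By Fermat: n is sum of two squares iff every prime p ≡ 3 (mod 4) appears to even power.
All primes ≡ 3 (mod 4) appear to even power.
Search a = 0, 1, 2, … for 1481 - a² a perfect square: first hit at a = 16: 1481 - 256 = 1225 = 35².
1481 = 16² + 35² = 256 + 1225 ✓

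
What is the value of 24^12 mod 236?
192

Repeated squaring. Binary of 12 = 1100.
24^1 ≡ 24 (mod 236); 24^2 ≡ 104 (mod 236); 24^4 ≡ 196 (mod 236); 24^8 ≡ 184 (mod 236)
24^12 = 24^4 × 24^8 ≡ 192 (mod 236)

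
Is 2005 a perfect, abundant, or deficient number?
deficient

Proper divisors of 2005: sum = 1 + 5 + 401 = 407
Since 407 < 2005, 2005 is deficient.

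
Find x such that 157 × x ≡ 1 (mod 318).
79

gcd(157, 318) = 1, so the inverse exists.
Extended Euclidean algorithm on (318, 157):
318 = 2 × 157 + 4  ⟹  4 = (1)·318 + (-2)·157
157 = 39 × 4 + 1  ⟹  1 = (-39)·318 + (79)·157
So (79)·157 ≡ 1 (mod 318), i.e. 157^(-1) ≡ 79 (mod 318).
Check: 157 × 79 = 12403 ≡ 1 (mod 318)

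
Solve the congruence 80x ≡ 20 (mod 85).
x ≡ 13 (mod 17)

gcd(80, 85) = 5, which divides 20, so solutions exist.
Divide through by 5: 16x ≡ 4 (mod 17).
Find 16^(-1) mod 17 by the extended Euclidean algorithm:
17 = 1 × 16 + 1  ⟹  1 = (1)·17 + (-1)·16
So (-1)·16 ≡ 1 (mod 17), i.e. 16^(-1) ≡ -1 ≡ 16 (mod 17).
x ≡ 16 × 4 = 64 ≡ 13 (mod 17).
Check: 80 × 13 = 1040 ≡ 20 (mod 85).
x ≡ 13 (mod 17), giving 5 solutions mod 85.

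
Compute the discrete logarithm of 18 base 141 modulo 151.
26

Baby-step giant-step with step n = ⌈√151⌉ = 13.
Baby steps 141^j mod 151 (j:value) for j=0..12: 0:1, 1:141, 2:100, 3:57, 4:34, 5:113, 6:78, 7:126, 8:99, 9:67, 10:85, 11:56, 12:44.
Giant-step multiplier: 141^(-13) ≡ 141^(150-13) = 141^137 ≡ 93 (mod 151).
Giant steps γ_i = 18·93^i mod 151: γ_0=18, γ_1=13, γ_2=1 (in table at j=0).
x = i·n + j = 2·13 + 0 = 26.
Check: 141^26 ≡ 18 (mod 151).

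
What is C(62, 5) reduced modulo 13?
5

Using Lucas' theorem:
Write n=62 and k=5 in base 13:
n in base 13: [4, 10]
k in base 13: [0, 5]
C(62,5) mod 13 = ∏ C(n_i, k_i) mod 13
Digit binomials (mod 13): C(4,0) = 1; C(10,5) = 252 ≡ 5
Product: 1 × 5 = 5 ≡ 5 (mod 13)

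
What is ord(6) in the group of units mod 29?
14

29 is prime, so ord(6) divides φ(29) = 28.
Divisors of 28: 1, 2, 4, 7, 14, 28.
Repeated squaring: 6^1 ≡ 6, 6^2 ≡ 7, 6^4 ≡ 20, 6^8 ≡ 23, 6^16 ≡ 7 (mod 29).
Test 6^d mod 29 for each divisor d in increasing order:
6^1 ≡ 6
6^2 ≡ 7
6^4 ≡ 20
6^7 = 6^4·6^2·6^1 ≡ 28
6^14 = 6^8·6^4·6^2 ≡ 1  ← first divisor giving 1
The order is 14.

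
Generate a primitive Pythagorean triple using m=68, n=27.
(3895, 3672, 5353)

Euclid's formula: a = m² - n², b = 2mn, c = m² + n²
m = 68, n = 27
a = 68² - 27² = 4624 - 729 = 3895
b = 2 × 68 × 27 = 3672
c = 68² + 27² = 4624 + 729 = 5353
Verification: 3895² + 3672² = 15171025 + 13483584 = 28654609 = 5353² ✓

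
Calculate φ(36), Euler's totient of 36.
12

36 = 2^2 × 3^2
φ(n) = n × ∏(1 - 1/p) for each prime p dividing n
φ(36) = 36 × (1 - 1/2) × (1 - 1/3) = 12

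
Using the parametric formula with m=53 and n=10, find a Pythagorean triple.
(2709, 1060, 2909)

Euclid's formula: a = m² - n², b = 2mn, c = m² + n²
m = 53, n = 10
a = 53² - 10² = 2809 - 100 = 2709
b = 2 × 53 × 10 = 1060
c = 53² + 10² = 2809 + 100 = 2909
Verification: 2709² + 1060² = 7338681 + 1123600 = 8462281 = 2909² ✓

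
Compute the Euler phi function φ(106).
52

106 = 2 × 53
φ(n) = n × ∏(1 - 1/p) for each prime p dividing n
φ(106) = 106 × (1 - 1/2) × (1 - 1/53) = 52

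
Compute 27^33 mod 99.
81

Repeated squaring. Binary of 33 = 100001.
27^1 ≡ 27 (mod 99); 27^2 ≡ 36 (mod 99); 27^4 ≡ 9 (mod 99); 27^8 ≡ 81 (mod 99); 27^16 ≡ 27 (mod 99); 27^32 ≡ 36 (mod 99)
27^33 = 27^1 × 27^32 ≡ 81 (mod 99)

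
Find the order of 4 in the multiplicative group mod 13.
6

13 is prime, so ord(4) divides φ(13) = 12.
Divisors of 12: 1, 2, 3, 4, 6, 12.
Repeated squaring: 4^1 ≡ 4, 4^2 ≡ 3, 4^4 ≡ 9, 4^8 ≡ 3 (mod 13).
Test 4^d mod 13 for each divisor d in increasing order:
4^1 ≡ 4
4^2 ≡ 3
4^3 = 4^2·4^1 ≡ 12
4^4 ≡ 9
4^6 = 4^4·4^2 ≡ 1  ← first divisor giving 1
The order is 6.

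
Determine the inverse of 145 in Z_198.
127

gcd(145, 198) = 1, so the inverse exists.
Extended Euclidean algorithm on (198, 145):
198 = 1 × 145 + 53  ⟹  53 = (1)·198 + (-1)·145
145 = 2 × 53 + 39  ⟹  39 = (-2)·198 + (3)·145
53 = 1 × 39 + 14  ⟹  14 = (3)·198 + (-4)·145
39 = 2 × 14 + 11  ⟹  11 = (-8)·198 + (11)·145
14 = 1 × 11 + 3  ⟹  3 = (11)·198 + (-15)·145
11 = 3 × 3 + 2  ⟹  2 = (-41)·198 + (56)·145
3 = 1 × 2 + 1  ⟹  1 = (52)·198 + (-71)·145
So (-71)·145 ≡ 1 (mod 198), i.e. 145^(-1) ≡ -71 ≡ 127 (mod 198).
Check: 145 × 127 = 18415 ≡ 1 (mod 198)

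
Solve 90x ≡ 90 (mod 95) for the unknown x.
x ≡ 1 (mod 19)

gcd(90, 95) = 5, which divides 90, so solutions exist.
Divide through by 5: 18x ≡ 18 (mod 19).
Find 18^(-1) mod 19 by the extended Euclidean algorithm:
19 = 1 × 18 + 1  ⟹  1 = (1)·19 + (-1)·18
So (-1)·18 ≡ 1 (mod 19), i.e. 18^(-1) ≡ -1 ≡ 18 (mod 19).
x ≡ 18 × 18 = 324 ≡ 1 (mod 19).
Check: 90 × 1 = 90 ≡ 90 (mod 95).
x ≡ 1 (mod 19), giving 5 solutions mod 95.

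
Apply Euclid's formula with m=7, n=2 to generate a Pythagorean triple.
(45, 28, 53)

Euclid's formula: a = m² - n², b = 2mn, c = m² + n²
m = 7, n = 2
a = 7² - 2² = 49 - 4 = 45
b = 2 × 7 × 2 = 28
c = 7² + 2² = 49 + 4 = 53
Verification: 45² + 28² = 2025 + 784 = 2809 = 53² ✓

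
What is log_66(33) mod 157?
34

Baby-step giant-step with step n = ⌈√157⌉ = 13.
Baby steps 66^j mod 157 (j:value) for j=0..12: 0:1, 1:66, 2:117, 3:29, 4:30, 5:96, 6:56, 7:85, 8:115, 9:54, 10:110, 11:38, 12:153.
Giant-step multiplier: 66^(-13) ≡ 66^(156-13) = 66^143 ≡ 22 (mod 157).
Giant steps γ_i = 33·22^i mod 157: γ_0=33, γ_1=98, γ_2=115 (in table at j=8).
x = i·n + j = 2·13 + 8 = 34.
Check: 66^34 ≡ 33 (mod 157).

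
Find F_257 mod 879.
619

Matrix identity: Q^n = [[F_(n+1), F_n], [F_n, F_(n-1)]] with Q = [[1,1],[1,0]].
n = 257 = 100000001₂. Square-and-multiply, entries mod 879:
Q^1 = [[1,1],[1,0]]
Q^2 = (Q^1)² = [[2,1],[1,1]]
Q^4 = (Q^2)² = [[5,3],[3,2]]
Q^8 = (Q^4)² = [[34,21],[21,13]]
Q^16 = (Q^8)² = [[718,108],[108,610]]
Q^32 = (Q^16)² = [[667,147],[147,520]]
Q^64 = (Q^32)² = [[628,447],[447,181]]
Q^128 = (Q^64)² = [[868,354],[354,514]]
Q^257 = (Q^128)²·Q = [[244,619],[619,504]]
F_257 mod 879 = Q^257[0][1] = 619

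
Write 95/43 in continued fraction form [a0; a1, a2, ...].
[2; 4, 1, 3, 2]

Euclidean algorithm steps:
95 = 2 × 43 + 9
43 = 4 × 9 + 7
9 = 1 × 7 + 2
7 = 3 × 2 + 1
2 = 2 × 1 + 0
Continued fraction: [2; 4, 1, 3, 2]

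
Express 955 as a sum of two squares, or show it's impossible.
Not possible

Factorization: 955 = 5 × 191
By Fermat: n is sum of two squares iff every prime p ≡ 3 (mod 4) appears to even power.
Prime(s) ≡ 3 (mod 4) with odd exponent: [(191, 1)]
Therefore 955 cannot be expressed as a² + b².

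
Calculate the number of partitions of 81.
18004327

p(n) counts ways to write n as a sum of positive integers (order ignored).
Euler's pentagonal recurrence: p(k) = p(k-1) + p(k-2) - p(k-5) - p(k-7) + p(k-12) + p(k-15) - ... (offsets j(3j∓1)/2, signs ++--, p(0)=1, p(<0)=0).
DP table for k = 0..80: p(0)=1, p(1)=1, p(2)=2, p(3)=3, p(4)=5, p(5)=7, p(6)=11, p(7)=15, p(8)=22, p(9)=30, p(10)=42, p(11)=56, p(12)=77, p(13)=101, p(14)=135, p(15)=176, p(16)=231, p(17)=297, p(18)=385, p(19)=490, p(20)=627, p(21)=792, p(22)=1002, p(23)=1255, p(24)=1575, p(25)=1958, p(26)=2436, p(27)=3010, p(28)=3718, p(29)=4565, p(30)=5604, p(31)=6842, p(32)=8349, p(33)=10143, p(34)=12310, p(35)=14883, p(36)=17977, p(37)=21637, p(38)=26015, p(39)=31185, p(40)=37338, p(41)=44583, p(42)=53174, p(43)=63261, p(44)=75175, p(45)=89134, p(46)=105558, p(47)=124754, p(48)=147273, p(49)=173525, p(50)=204226, p(51)=239943, p(52)=281589, p(53)=329931, p(54)=386155, p(55)=451276, p(56)=526823, p(57)=614154, p(58)=715220, p(59)=831820, p(60)=966467, p(61)=1121505, p(62)=1300156, p(63)=1505499, p(64)=1741630, p(65)=2012558, p(66)=2323520, p(67)=2679689, p(68)=3087735, p(69)=3554345, p(70)=4087968, p(71)=4697205, p(72)=5392783, p(73)=6185689, p(74)=7089500, p(75)=8118264, p(76)=9289091, p(77)=10619863, p(78)=12132164, p(79)=13848650, p(80)=15796476.
Final step: p(81) = p(80) + p(79) - p(76) - p(74) + p(69) + p(66) - p(59) - p(55) + p(46) + p(41) - p(30) - p(24) + p(11) + p(4)
= 15796476 + 13848650 - 9289091 - 7089500 + 3554345 + 2323520 - 831820 - 451276 + 105558 + 44583 - 5604 - 1575 + 56 + 5
= 18004327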